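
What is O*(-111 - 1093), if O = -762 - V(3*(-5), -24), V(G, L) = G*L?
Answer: 1350888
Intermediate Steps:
O = -1122 (O = -762 - 3*(-5)*(-24) = -762 - (-15)*(-24) = -762 - 1*360 = -762 - 360 = -1122)
O*(-111 - 1093) = -1122*(-111 - 1093) = -1122*(-1204) = 1350888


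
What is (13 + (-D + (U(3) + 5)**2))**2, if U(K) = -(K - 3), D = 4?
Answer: 1156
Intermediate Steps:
U(K) = 3 - K (U(K) = -(-3 + K) = 3 - K)
(13 + (-D + (U(3) + 5)**2))**2 = (13 + (-1*4 + ((3 - 1*3) + 5)**2))**2 = (13 + (-4 + ((3 - 3) + 5)**2))**2 = (13 + (-4 + (0 + 5)**2))**2 = (13 + (-4 + 5**2))**2 = (13 + (-4 + 25))**2 = (13 + 21)**2 = 34**2 = 1156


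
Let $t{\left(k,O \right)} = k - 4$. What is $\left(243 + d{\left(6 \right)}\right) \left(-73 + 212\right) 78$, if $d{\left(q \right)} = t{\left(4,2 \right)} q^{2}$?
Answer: $2634606$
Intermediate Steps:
$t{\left(k,O \right)} = -4 + k$ ($t{\left(k,O \right)} = k - 4 = -4 + k$)
$d{\left(q \right)} = 0$ ($d{\left(q \right)} = \left(-4 + 4\right) q^{2} = 0 q^{2} = 0$)
$\left(243 + d{\left(6 \right)}\right) \left(-73 + 212\right) 78 = \left(243 + 0\right) \left(-73 + 212\right) 78 = 243 \cdot 139 \cdot 78 = 33777 \cdot 78 = 2634606$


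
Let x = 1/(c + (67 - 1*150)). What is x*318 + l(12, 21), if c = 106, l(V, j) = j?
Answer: 801/23 ≈ 34.826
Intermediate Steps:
x = 1/23 (x = 1/(106 + (67 - 1*150)) = 1/(106 + (67 - 150)) = 1/(106 - 83) = 1/23 ≈ 0.043478)
x*318 + l(12, 21) = (1/23)*318 + 21 = 318/23 + 21 = 801/23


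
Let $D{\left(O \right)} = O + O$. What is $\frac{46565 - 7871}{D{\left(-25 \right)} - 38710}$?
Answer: $- \frac{6449}{6460} \approx -0.9983$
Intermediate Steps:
$D{\left(O \right)} = 2 O$
$\frac{46565 - 7871}{D{\left(-25 \right)} - 38710} = \frac{46565 - 7871}{2 \left(-25\right) - 38710} = \frac{38694}{-50 - 38710} = \frac{38694}{-38760} = 38694 \left(- \frac{1}{38760}\right) = - \frac{6449}{6460}$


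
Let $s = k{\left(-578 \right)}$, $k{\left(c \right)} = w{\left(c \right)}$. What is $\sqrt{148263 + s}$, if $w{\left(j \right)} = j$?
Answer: $\sqrt{147685} \approx 384.3$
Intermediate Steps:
$k{\left(c \right)} = c$
$s = -578$
$\sqrt{148263 + s} = \sqrt{148263 - 578} = \sqrt{147685}$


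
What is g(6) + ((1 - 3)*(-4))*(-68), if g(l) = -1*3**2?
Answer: -553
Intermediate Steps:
g(l) = -9 (g(l) = -1*9 = -9)
g(6) + ((1 - 3)*(-4))*(-68) = -9 + ((1 - 3)*(-4))*(-68) = -9 - 2*(-4)*(-68) = -9 + 8*(-68) = -9 - 544 = -553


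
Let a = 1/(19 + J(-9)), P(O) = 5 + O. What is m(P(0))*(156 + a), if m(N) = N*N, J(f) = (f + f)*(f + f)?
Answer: 1337725/343 ≈ 3900.1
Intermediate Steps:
J(f) = 4*f² (J(f) = (2*f)*(2*f) = 4*f²)
m(N) = N²
a = 1/343 (a = 1/(19 + 4*(-9)²) = 1/(19 + 4*81) = 1/(19 + 324) = 1/343 ≈ 0.0029155)
m(P(0))*(156 + a) = (5 + 0)²*(156 + 1/343) = 5²*(53509/343) = 25*(53509/343) = 1337725/343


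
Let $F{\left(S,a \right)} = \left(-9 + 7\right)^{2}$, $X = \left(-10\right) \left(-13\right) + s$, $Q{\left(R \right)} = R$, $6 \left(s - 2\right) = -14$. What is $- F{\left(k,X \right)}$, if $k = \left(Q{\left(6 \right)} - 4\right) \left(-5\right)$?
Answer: $-4$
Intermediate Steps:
$s = - \frac{1}{3}$ ($s = 2 + \frac{1}{6} \left(-14\right) = 2 - \frac{7}{3} = - \frac{1}{3} \approx -0.33333$)
$X = \frac{389}{3}$ ($X = \left(-10\right) \left(-13\right) - \frac{1}{3} = 130 - \frac{1}{3} = \frac{389}{3} \approx 129.67$)
$k = -10$ ($k = \left(6 - 4\right) \left(-5\right) = 2 \left(-5\right) = -10$)
$F{\left(S,a \right)} = 4$ ($F{\left(S,a \right)} = \left(-2\right)^{2} = 4$)
$- F{\left(k,X \right)} = \left(-1\right) 4 = -4$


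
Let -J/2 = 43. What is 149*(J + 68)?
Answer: -2682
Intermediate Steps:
J = -86 (J = -2*43 = -86)
149*(J + 68) = 149*(-86 + 68) = 149*(-18) = -2682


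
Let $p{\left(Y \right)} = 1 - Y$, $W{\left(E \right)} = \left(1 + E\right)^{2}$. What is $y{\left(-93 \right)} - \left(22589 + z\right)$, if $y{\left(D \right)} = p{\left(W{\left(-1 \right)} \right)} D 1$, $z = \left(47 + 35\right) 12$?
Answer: $-23666$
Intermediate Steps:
$z = 984$ ($z = 82 \cdot 12 = 984$)
$y{\left(D \right)} = D$ ($y{\left(D \right)} = \left(1 - \left(1 - 1\right)^{2}\right) D 1 = \left(1 - 0^{2}\right) D 1 = \left(1 - 0\right) D 1 = \left(1 + 0\right) D 1 = 1 D 1 = D 1 = D$)
$y{\left(-93 \right)} - \left(22589 + z\right) = -93 - \left(22589 + 984\right) = -93 - 23573 = -23666$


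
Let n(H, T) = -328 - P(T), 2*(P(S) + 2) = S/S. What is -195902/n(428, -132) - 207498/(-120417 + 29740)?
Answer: 35663107502/59212081 ≈ 602.29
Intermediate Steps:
P(S) = -3/2 (P(S) = -2 + (S/S)/2 = -2 + (½)*1 = -2 + ½ = -3/2)
n(H, T) = -653/2 (n(H, T) = -328 - 1*(-3/2) = -328 + 3/2 = -653/2)
-195902/n(428, -132) - 207498/(-120417 + 29740) = -195902/(-653/2) - 207498/(-120417 + 29740) = -195902*(-2/653) - 207498/(-90677) = 391804/653 - 207498*(-1/90677) = 391804/653 + 207498/90677 = 35663107502/59212081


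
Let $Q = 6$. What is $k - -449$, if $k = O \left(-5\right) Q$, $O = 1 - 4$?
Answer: $539$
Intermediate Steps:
$O = -3$ ($O = 1 - 4 = -3$)
$k = 90$ ($k = \left(-3\right) \left(-5\right) 6 = 15 \cdot 6 = 90$)
$k - -449 = 90 - -449 = 90 + 449 = 539$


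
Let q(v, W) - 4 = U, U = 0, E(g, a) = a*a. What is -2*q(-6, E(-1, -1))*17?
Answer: -136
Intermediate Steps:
E(g, a) = a²
q(v, W) = 4 (q(v, W) = 4 + 0 = 4)
-2*q(-6, E(-1, -1))*17 = -2*4*17 = -8*17 = -136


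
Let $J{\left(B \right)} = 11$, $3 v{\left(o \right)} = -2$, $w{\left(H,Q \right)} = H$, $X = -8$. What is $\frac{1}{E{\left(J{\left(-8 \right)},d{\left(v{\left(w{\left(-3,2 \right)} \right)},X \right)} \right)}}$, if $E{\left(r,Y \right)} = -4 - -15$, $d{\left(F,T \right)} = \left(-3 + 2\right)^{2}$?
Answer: $\frac{1}{11} \approx 0.090909$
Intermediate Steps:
$v{\left(o \right)} = - \frac{2}{3}$ ($v{\left(o \right)} = \frac{1}{3} \left(-2\right) = - \frac{2}{3}$)
$d{\left(F,T \right)} = 1$ ($d{\left(F,T \right)} = \left(-1\right)^{2} = 1$)
$E{\left(r,Y \right)} = 11$ ($E{\left(r,Y \right)} = -4 + 15 = 11$)
$\frac{1}{E{\left(J{\left(-8 \right)},d{\left(v{\left(w{\left(-3,2 \right)} \right)},X \right)} \right)}} = \frac{1}{11}$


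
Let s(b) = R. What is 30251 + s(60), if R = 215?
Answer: 30466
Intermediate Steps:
s(b) = 215
30251 + s(60) = 30251 + 215 = 30466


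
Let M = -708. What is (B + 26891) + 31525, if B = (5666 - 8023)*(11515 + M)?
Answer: -25413683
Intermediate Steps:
B = -25472099 (B = (5666 - 8023)*(11515 - 708) = -2357*10807 = -25472099)
(B + 26891) + 31525 = (-25472099 + 26891) + 31525 = -25445208 + 31525 = -25413683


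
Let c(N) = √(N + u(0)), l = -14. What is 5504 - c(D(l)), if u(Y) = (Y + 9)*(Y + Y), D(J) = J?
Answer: 5504 - I*√14 ≈ 5504.0 - 3.7417*I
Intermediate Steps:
u(Y) = 2*Y*(9 + Y) (u(Y) = (9 + Y)*(2*Y) = 2*Y*(9 + Y))
c(N) = √N (c(N) = √(N + 2*0*(9 + 0)) = √(N + 2*0*9) = √(N + 0) = √N)
5504 - c(D(l)) = 5504 - √(-14) = 5504 - I*√14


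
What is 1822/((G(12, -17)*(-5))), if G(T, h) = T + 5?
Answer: -1822/85 ≈ -21.435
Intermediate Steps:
G(T, h) = 5 + T
1822/((G(12, -17)*(-5))) = 1822/(((5 + 12)*(-5))) = 1822/((17*(-5))) = 1822/(-85) = 1822*(-1/85) = -1822/85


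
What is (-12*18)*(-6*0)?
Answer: 0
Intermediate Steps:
(-12*18)*(-6*0) = -216*0 = 0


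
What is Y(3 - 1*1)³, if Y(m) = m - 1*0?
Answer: 8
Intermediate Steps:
Y(m) = m (Y(m) = m + 0 = m)
Y(3 - 1*1)³ = (3 - 1*1)³ = (3 - 1)³ = 2³ = 8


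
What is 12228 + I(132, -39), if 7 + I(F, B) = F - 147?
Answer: 12206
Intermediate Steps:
I(F, B) = -154 + F (I(F, B) = -7 + (F - 147) = -7 + (-147 + F) = -154 + F)
12228 + I(132, -39) = 12228 + (-154 + 132) = 12228 - 22 = 12206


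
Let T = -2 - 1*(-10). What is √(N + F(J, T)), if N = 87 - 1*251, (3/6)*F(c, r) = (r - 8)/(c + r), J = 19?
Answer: 2*I*√41 ≈ 12.806*I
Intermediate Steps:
T = 8 (T = -2 + 10 = 8)
F(c, r) = 2*(-8 + r)/(c + r) (F(c, r) = 2*((r - 8)/(c + r)) = 2*((-8 + r)/(c + r)) = 2*(-8 + r)/(c + r))
N = -164 (N = 87 - 251 = -164)
√(N + F(J, T)) = √(-164 + 2*(-8 + 8)/(19 + 8)) = √(-164 + 2*0/27) = √(-164 + 2*(1/27)*0) = √(-164 + 0) = √(-164) = 2*I*√41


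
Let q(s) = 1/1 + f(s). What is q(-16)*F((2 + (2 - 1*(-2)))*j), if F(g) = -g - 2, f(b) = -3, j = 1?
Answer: 16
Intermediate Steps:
q(s) = -2 (q(s) = 1/1 - 3 = 1 - 3 = -2)
F(g) = -2 - g
q(-16)*F((2 + (2 - 1*(-2)))*j) = -2*(-2 - (2 + (2 - 1*(-2)))) = -2*(-2 - (2 + (2 + 2))) = -2*(-2 - (2 + 4)) = -2*(-2 - 6) = -2*(-8) = 16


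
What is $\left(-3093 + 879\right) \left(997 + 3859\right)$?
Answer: $-10751184$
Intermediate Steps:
$\left(-3093 + 879\right) \left(997 + 3859\right) = \left(-2214\right) 4856 = -10751184$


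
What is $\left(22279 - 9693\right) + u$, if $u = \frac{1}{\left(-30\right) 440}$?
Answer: $\frac{166135199}{13200} \approx 12586.0$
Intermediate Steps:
$u = - \frac{1}{13200}$ ($u = \frac{1}{-13200} = - \frac{1}{13200} \approx -7.5758 \cdot 10^{-5}$)
$\left(22279 - 9693\right) + u = \left(22279 - 9693\right) - \frac{1}{13200} = 12586 - \frac{1}{13200} = \frac{166135199}{13200}$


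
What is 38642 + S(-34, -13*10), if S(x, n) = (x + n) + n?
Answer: 38348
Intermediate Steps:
S(x, n) = x + 2*n (S(x, n) = (n + x) + n = x + 2*n)
38642 + S(-34, -13*10) = 38642 + (-34 + 2*(-13*10)) = 38642 + (-34 + 2*(-130)) = 38642 + (-34 - 260) = 38642 - 294 = 38348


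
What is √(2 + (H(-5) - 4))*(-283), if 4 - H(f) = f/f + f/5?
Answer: -283*√2 ≈ -400.22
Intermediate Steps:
H(f) = 3 - f/5 (H(f) = 4 - (f/f + f/5) = 4 - (1 + f*(⅕)) = 4 - (1 + f/5) = 4 + (-1 - f/5) = 3 - f/5)
√(2 + (H(-5) - 4))*(-283) = √(2 + ((3 - ⅕*(-5)) - 4))*(-283) = √(2 + ((3 + 1) - 4))*(-283) = √(2 + (4 - 4))*(-283) = √(2 + 0)*(-283) = √2*(-283) = -283*√2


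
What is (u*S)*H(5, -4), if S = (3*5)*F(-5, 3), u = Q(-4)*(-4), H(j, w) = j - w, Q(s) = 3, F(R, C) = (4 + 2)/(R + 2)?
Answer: 3240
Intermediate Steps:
F(R, C) = 6/(2 + R)
u = -12 (u = 3*(-4) = -12)
S = -30 (S = (3*5)*(6/(2 - 5)) = 15*(6/(-3)) = 15*(6*(-1/3)) = 15*(-2) = -30)
(u*S)*H(5, -4) = (-12*(-30))*(5 - 1*(-4)) = 360*(5 + 4) = 360*9 = 3240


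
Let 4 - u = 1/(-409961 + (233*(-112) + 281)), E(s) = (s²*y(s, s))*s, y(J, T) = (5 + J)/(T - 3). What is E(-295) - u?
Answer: -1622173968482645/64930624 ≈ -2.4983e+7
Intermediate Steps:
y(J, T) = (5 + J)/(-3 + T)
E(s) = s³*(5 + s)/(-3 + s) (E(s) = (s²*((5 + s)/(-3 + s)))*s = (s²*(5 + s)/(-3 + s))*s = s³*(5 + s)/(-3 + s))
u = 1743105/435776 (u = 4 - 1/(-409961 + (233*(-112) + 281)) = 4 - 1/(-409961 + (-26096 + 281)) = 4 - 1/(-409961 - 25815) = 4 - 1/(-435776) = 4 - 1*(-1/435776) = 4 + 1/435776 = 1743105/435776 ≈ 4.0000)
E(-295) - u = (-295)³*(5 - 295)/(-3 - 295) - 1*1743105/435776 = -25672375*(-290)/(-298) - 1743105/435776 = -25672375*(-1/298)*(-290) - 1743105/435776 = -3722494375/149 - 1743105/435776 = -1622173968482645/64930624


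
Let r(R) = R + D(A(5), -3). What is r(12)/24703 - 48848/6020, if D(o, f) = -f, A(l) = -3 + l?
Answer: -1002161/123515 ≈ -8.1137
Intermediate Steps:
r(R) = 3 + R (r(R) = R - 1*(-3) = R + 3 = 3 + R)
r(12)/24703 - 48848/6020 = (3 + 12)/24703 - 48848/6020 = 15*(1/24703) - 48848*1/6020 = 15/24703 - 284/35 = -1002161/123515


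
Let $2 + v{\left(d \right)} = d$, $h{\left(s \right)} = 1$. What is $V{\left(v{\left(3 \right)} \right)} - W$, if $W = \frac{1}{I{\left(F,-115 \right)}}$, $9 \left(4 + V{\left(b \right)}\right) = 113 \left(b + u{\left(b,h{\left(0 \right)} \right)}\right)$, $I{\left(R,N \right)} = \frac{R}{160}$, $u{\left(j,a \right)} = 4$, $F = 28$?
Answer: $\frac{3343}{63} \approx 53.063$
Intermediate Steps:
$I{\left(R,N \right)} = \frac{R}{160}$ ($I{\left(R,N \right)} = R \frac{1}{160} = \frac{R}{160}$)
$v{\left(d \right)} = -2 + d$
$V{\left(b \right)} = \frac{416}{9} + \frac{113 b}{9}$ ($V{\left(b \right)} = -4 + \frac{113 \left(b + 4\right)}{9} = -4 + \frac{113 \left(4 + b\right)}{9} = -4 + \frac{452 + 113 b}{9} = -4 + \left(\frac{452}{9} + \frac{113 b}{9}\right) = \frac{416}{9} + \frac{113 b}{9}$)
$W = \frac{40}{7}$ ($W = \frac{1}{\frac{1}{160} \cdot 28} = \frac{1}{\frac{7}{40}} = \frac{40}{7} \approx 5.7143$)
$V{\left(v{\left(3 \right)} \right)} - W = \left(\frac{416}{9} + \frac{113 \left(-2 + 3\right)}{9}\right) - \frac{40}{7} = \left(\frac{416}{9} + \frac{113}{9} \cdot 1\right) - \frac{40}{7} = \left(\frac{416}{9} + \frac{113}{9}\right) - \frac{40}{7} = \frac{529}{9} - \frac{40}{7} = \frac{3343}{63}$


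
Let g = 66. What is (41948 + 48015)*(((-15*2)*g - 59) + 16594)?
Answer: 1309411465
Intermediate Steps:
(41948 + 48015)*(((-15*2)*g - 59) + 16594) = (41948 + 48015)*((-15*2*66 - 59) + 16594) = 89963*((-30*66 - 59) + 16594) = 89963*((-1980 - 59) + 16594) = 89963*(-2039 + 16594) = 89963*14555 = 1309411465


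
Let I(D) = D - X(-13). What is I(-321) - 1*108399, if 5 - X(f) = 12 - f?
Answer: -108700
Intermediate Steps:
X(f) = -7 + f (X(f) = 5 - (12 - f) = 5 + (-12 + f) = -7 + f)
I(D) = 20 + D (I(D) = D - (-7 - 13) = D - 1*(-20) = D + 20 = 20 + D)
I(-321) - 1*108399 = (20 - 321) - 1*108399 = -301 - 108399 = -108700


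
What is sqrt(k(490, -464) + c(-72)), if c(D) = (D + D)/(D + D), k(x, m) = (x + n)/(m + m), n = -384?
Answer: sqrt(11919)/116 ≈ 0.94116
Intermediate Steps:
k(x, m) = (-384 + x)/(2*m) (k(x, m) = (x - 384)/(m + m) = (-384 + x)/((2*m)) = (-384 + x)*(1/(2*m)) = (-384 + x)/(2*m))
c(D) = 1 (c(D) = (2*D)/((2*D)) = (2*D)*(1/(2*D)) = 1)
sqrt(k(490, -464) + c(-72)) = sqrt((1/2)*(-384 + 490)/(-464) + 1) = sqrt((1/2)*(-1/464)*106 + 1) = sqrt(-53/464 + 1) = sqrt(411/464) = sqrt(11919)/116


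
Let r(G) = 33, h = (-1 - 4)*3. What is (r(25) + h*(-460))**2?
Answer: 48066489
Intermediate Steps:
h = -15 (h = -5*3 = -15)
(r(25) + h*(-460))**2 = (33 - 15*(-460))**2 = (33 + 6900)**2 = 6933**2 = 48066489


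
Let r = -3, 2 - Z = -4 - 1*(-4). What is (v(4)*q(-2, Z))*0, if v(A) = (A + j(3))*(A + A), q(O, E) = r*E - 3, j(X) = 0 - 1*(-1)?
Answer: 0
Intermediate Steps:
Z = 2 (Z = 2 - (-4 - 1*(-4)) = 2 - (-4 + 4) = 2 - 1*0 = 2 + 0 = 2)
j(X) = 1 (j(X) = 0 + 1 = 1)
q(O, E) = -3 - 3*E (q(O, E) = -3*E - 3 = -3 - 3*E)
v(A) = 2*A*(1 + A) (v(A) = (A + 1)*(A + A) = (1 + A)*(2*A) = 2*A*(1 + A))
(v(4)*q(-2, Z))*0 = ((2*4*(1 + 4))*(-3 - 3*2))*0 = ((2*4*5)*(-3 - 6))*0 = (40*(-9))*0 = -360*0 = 0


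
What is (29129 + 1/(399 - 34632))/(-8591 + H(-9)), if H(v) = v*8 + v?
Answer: -31161658/9277143 ≈ -3.3590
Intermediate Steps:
H(v) = 9*v (H(v) = 8*v + v = 9*v)
(29129 + 1/(399 - 34632))/(-8591 + H(-9)) = (29129 + 1/(399 - 34632))/(-8591 + 9*(-9)) = (29129 + 1/(-34233))/(-8591 - 81) = (29129 - 1/34233)/(-8672) = (997173056/34233)*(-1/8672) = -31161658/9277143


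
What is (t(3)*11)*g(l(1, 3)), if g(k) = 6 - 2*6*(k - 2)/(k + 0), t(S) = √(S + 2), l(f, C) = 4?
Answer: 0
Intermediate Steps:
t(S) = √(2 + S)
g(k) = 6 - 12*(-2 + k)/k
(t(3)*11)*g(l(1, 3)) = (√(2 + 3)*11)*(-6 + 24/4) = (√5*11)*(-6 + 24*(¼)) = (11*√5)*(-6 + 6) = (11*√5)*0 = 0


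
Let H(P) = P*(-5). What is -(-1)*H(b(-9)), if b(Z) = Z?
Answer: 45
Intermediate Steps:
H(P) = -5*P
-(-1)*H(b(-9)) = -(-1)*(-5*(-9)) = -(-1)*45 = -1*(-45) = 45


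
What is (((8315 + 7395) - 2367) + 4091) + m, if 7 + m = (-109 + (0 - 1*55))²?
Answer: 44323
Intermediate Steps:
m = 26889 (m = -7 + (-109 + (0 - 1*55))² = -7 + (-109 + (0 - 55))² = -7 + (-109 - 55)² = -7 + (-164)² = -7 + 26896 = 26889)
(((8315 + 7395) - 2367) + 4091) + m = (((8315 + 7395) - 2367) + 4091) + 26889 = ((15710 - 2367) + 4091) + 26889 = (13343 + 4091) + 26889 = 17434 + 26889 = 44323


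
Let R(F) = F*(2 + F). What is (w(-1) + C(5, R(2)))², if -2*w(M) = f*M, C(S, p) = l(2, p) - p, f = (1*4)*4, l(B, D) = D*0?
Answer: 0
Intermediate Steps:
l(B, D) = 0
f = 16 (f = 4*4 = 16)
C(S, p) = -p (C(S, p) = 0 - p = -p)
w(M) = -8*M
(w(-1) + C(5, R(2)))² = (-8*(-1) - 2*(2 + 2))² = (8 - 2*4)² = (8 - 1*8)² = (8 - 8)² = 0² = 0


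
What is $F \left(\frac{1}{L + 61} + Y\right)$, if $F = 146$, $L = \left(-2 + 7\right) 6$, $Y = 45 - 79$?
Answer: $- \frac{451578}{91} \approx -4962.4$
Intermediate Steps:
$Y = -34$
$L = 30$ ($L = 5 \cdot 6 = 30$)
$F \left(\frac{1}{L + 61} + Y\right) = 146 \left(\frac{1}{30 + 61} - 34\right) = 146 \left(\frac{1}{91} - 34\right) = 146 \left(- \frac{3093}{91}\right) = - \frac{451578}{91}$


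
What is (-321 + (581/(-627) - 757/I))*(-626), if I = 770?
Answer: 4435995317/21945 ≈ 2.0214e+5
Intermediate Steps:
(-321 + (581/(-627) - 757/I))*(-626) = (-321 + (581/(-627) - 757/770))*(-626) = (-321 + (581*(-1/627) - 757*1/770))*(-626) = (-321 + (-581/627 - 757/770))*(-626) = (-321 - 83819/43890)*(-626) = -14172509/43890*(-626) = 4435995317/21945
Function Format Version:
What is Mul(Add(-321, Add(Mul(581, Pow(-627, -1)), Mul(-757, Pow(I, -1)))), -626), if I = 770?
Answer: Rational(4435995317, 21945) ≈ 2.0214e+5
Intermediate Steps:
Mul(Add(-321, Add(Mul(581, Pow(-627, -1)), Mul(-757, Pow(I, -1)))), -626) = Mul(Add(-321, Add(Mul(581, Pow(-627, -1)), Mul(-757, Pow(770, -1)))), -626) = Mul(Add(-321, Add(Mul(581, Rational(-1, 627)), Mul(-757, Rational(1, 770)))), -626) = Mul(Add(-321, Add(Rational(-581, 627), Rational(-757, 770))), -626) = Mul(Add(-321, Rational(-83819, 43890)), -626) = Mul(Rational(-14172509, 43890), -626) = Rational(4435995317, 21945)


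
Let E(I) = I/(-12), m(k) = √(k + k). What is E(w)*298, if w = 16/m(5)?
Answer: -596*√10/15 ≈ -125.65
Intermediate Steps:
m(k) = √2*√k (m(k) = √(2*k) = √2*√k)
w = 8*√10/5 (w = 16/((√2*√5)) = 16/(√10) = 16*(√10/10) = 8*√10/5 ≈ 5.0596)
E(I) = -I/12 (E(I) = I*(-1/12) = -I/12)
E(w)*298 = -2*√10/15*298 = -596*√10/15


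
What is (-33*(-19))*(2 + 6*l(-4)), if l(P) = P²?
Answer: 61446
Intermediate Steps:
(-33*(-19))*(2 + 6*l(-4)) = (-33*(-19))*(2 + 6*(-4)²) = 627*(2 + 6*16) = 627*(2 + 96) = 627*98 = 61446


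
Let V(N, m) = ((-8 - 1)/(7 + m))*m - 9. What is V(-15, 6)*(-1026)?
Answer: 175446/13 ≈ 13496.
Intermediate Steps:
V(N, m) = -9 - 9*m/(7 + m) (V(N, m) = (-9/(7 + m))*m - 9 = -9*m/(7 + m) - 9 = -9 - 9*m/(7 + m))
V(-15, 6)*(-1026) = (9*(-7 - 2*6)/(7 + 6))*(-1026) = (9*(-7 - 12)/13)*(-1026) = (9*(1/13)*(-19))*(-1026) = -171/13*(-1026) = 175446/13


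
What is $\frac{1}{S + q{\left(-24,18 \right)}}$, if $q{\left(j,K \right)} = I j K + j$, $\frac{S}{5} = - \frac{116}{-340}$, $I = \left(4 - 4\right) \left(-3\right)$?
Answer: $- \frac{17}{379} \approx -0.044855$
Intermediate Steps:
$I = 0$ ($I = 0 \left(-3\right) = 0$)
$S = \frac{29}{17}$ ($S = 5 \left(- \frac{116}{-340}\right) = 5 \left(\left(-116\right) \left(- \frac{1}{340}\right)\right) = 5 \cdot \frac{29}{85} = \frac{29}{17} \approx 1.7059$)
$q{\left(j,K \right)} = j$ ($q{\left(j,K \right)} = 0 j K + j = 0 K + j = 0 + j = j$)
$\frac{1}{S + q{\left(-24,18 \right)}} = \frac{1}{\frac{29}{17} - 24} = \frac{1}{- \frac{379}{17}} = - \frac{17}{379}$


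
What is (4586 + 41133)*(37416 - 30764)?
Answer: 304122788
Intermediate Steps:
(4586 + 41133)*(37416 - 30764) = 45719*6652 = 304122788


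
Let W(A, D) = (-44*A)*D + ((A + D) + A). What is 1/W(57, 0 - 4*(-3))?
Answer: -1/29970 ≈ -3.3367e-5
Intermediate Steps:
W(A, D) = D + 2*A - 44*A*D (W(A, D) = -44*A*D + (D + 2*A) = D + 2*A - 44*A*D)
1/W(57, 0 - 4*(-3)) = 1/((0 - 4*(-3)) + 2*57 - 44*57*(0 - 4*(-3))) = 1/((0 + 12) + 114 - 44*57*(0 + 12)) = 1/(12 + 114 - 44*57*12) = 1/(12 + 114 - 30096) = 1/(-29970) = -1/29970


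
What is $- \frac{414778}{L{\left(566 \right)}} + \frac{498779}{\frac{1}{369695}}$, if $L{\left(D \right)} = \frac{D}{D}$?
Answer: $184395687627$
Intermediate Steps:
$L{\left(D \right)} = 1$
$- \frac{414778}{L{\left(566 \right)}} + \frac{498779}{\frac{1}{369695}} = - \frac{414778}{1} + \frac{498779}{\frac{1}{369695}} = \left(-414778\right) 1 + 498779 \frac{1}{\frac{1}{369695}} = -414778 + 498779 \cdot 369695 = -414778 + 184396102405 = 184395687627$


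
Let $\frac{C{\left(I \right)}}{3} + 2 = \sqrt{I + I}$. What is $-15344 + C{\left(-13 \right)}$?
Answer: $-15350 + 3 i \sqrt{26} \approx -15350.0 + 15.297 i$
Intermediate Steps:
$C{\left(I \right)} = -6 + 3 \sqrt{2} \sqrt{I}$ ($C{\left(I \right)} = -6 + 3 \sqrt{I + I} = -6 + 3 \sqrt{2 I} = -6 + 3 \sqrt{2} \sqrt{I}$)
$-15344 + C{\left(-13 \right)} = -15344 - \left(6 - 3 \sqrt{2} \sqrt{-13}\right) = -15344 - \left(6 - 3 \sqrt{2} i \sqrt{13}\right) = -15344 - \left(6 - 3 i \sqrt{26}\right) = -15350 + 3 i \sqrt{26}$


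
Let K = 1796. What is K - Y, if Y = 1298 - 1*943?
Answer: 1441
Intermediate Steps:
Y = 355 (Y = 1298 - 943 = 355)
K - Y = 1796 - 1*355 = 1796 - 355 = 1441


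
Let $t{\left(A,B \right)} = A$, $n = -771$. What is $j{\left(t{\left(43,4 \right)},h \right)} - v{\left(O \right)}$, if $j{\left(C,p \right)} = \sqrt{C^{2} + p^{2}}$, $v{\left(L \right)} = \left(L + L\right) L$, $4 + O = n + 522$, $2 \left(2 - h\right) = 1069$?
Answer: $-128018 + \frac{\sqrt{1141621}}{2} \approx -1.2748 \cdot 10^{5}$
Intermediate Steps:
$h = - \frac{1065}{2}$ ($h = 2 - \frac{1069}{2} = - \frac{1065}{2} \approx -532.5$)
$O = -253$ ($O = -4 + \left(-771 + 522\right) = -4 - 249 = -253$)
$v{\left(L \right)} = 2 L^{2}$ ($v{\left(L \right)} = 2 L L = 2 L^{2}$)
$j{\left(t{\left(43,4 \right)},h \right)} - v{\left(O \right)} = \sqrt{43^{2} + \left(- \frac{1065}{2}\right)^{2}} - 2 \left(-253\right)^{2} = \sqrt{1849 + \frac{1134225}{4}} - 2 \cdot 64009 = \sqrt{\frac{1141621}{4}} - 128018 = \frac{\sqrt{1141621}}{2} - 128018 = -128018 + \frac{\sqrt{1141621}}{2}$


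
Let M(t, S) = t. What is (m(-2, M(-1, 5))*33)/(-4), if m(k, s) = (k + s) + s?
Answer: 33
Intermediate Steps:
m(k, s) = k + 2*s
(m(-2, M(-1, 5))*33)/(-4) = ((-2 + 2*(-1))*33)/(-4) = ((-2 - 2)*33)*(-¼) = -4*33*(-¼) = -132*(-¼) = 33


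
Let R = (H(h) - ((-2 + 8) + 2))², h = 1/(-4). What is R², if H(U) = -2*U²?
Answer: 17850625/4096 ≈ 4358.1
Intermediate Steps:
h = -¼ ≈ -0.25000
R = 4225/64 (R = (-2*(-¼)² - ((-2 + 8) + 2))² = (-2*1/16 - (6 + 2))² = (-⅛ - 1*8)² = (-⅛ - 8)² = (-65/8)² = 4225/64 ≈ 66.016)
R² = (4225/64)² = 17850625/4096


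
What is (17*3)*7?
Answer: 357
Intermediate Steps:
(17*3)*7 = 51*7 = 357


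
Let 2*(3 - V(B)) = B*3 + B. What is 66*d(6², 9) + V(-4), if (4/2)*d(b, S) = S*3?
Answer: 902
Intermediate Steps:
V(B) = 3 - 2*B (V(B) = 3 - (B*3 + B)/2 = 3 - (3*B + B)/2 = 3 - 2*B)
d(b, S) = 3*S/2 (d(b, S) = (S*3)/2 = (3*S)/2 = 3*S/2)
66*d(6², 9) + V(-4) = 66*((3/2)*9) + (3 - 2*(-4)) = 66*(27/2) + (3 + 8) = 891 + 11 = 902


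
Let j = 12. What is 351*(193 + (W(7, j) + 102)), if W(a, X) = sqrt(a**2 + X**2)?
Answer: 103545 + 351*sqrt(193) ≈ 1.0842e+5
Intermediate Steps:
W(a, X) = sqrt(X**2 + a**2)
351*(193 + (W(7, j) + 102)) = 351*(193 + (sqrt(12**2 + 7**2) + 102)) = 351*(193 + (sqrt(144 + 49) + 102)) = 351*(193 + (sqrt(193) + 102)) = 351*(193 + (102 + sqrt(193))) = 351*(295 + sqrt(193)) = 103545 + 351*sqrt(193)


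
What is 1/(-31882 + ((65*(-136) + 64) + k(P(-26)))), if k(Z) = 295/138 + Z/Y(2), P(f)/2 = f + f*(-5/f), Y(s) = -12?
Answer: -23/934966 ≈ -2.4600e-5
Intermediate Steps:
P(f) = -10 + 2*f (P(f) = 2*(f + f*(-5/f)) = 2*(f - 5) = 2*(-5 + f) = -10 + 2*f)
k(Z) = 295/138 - Z/12 (k(Z) = 295/138 + Z/(-12) = 295*(1/138) + Z*(-1/12) = 295/138 - Z/12)
1/(-31882 + ((65*(-136) + 64) + k(P(-26)))) = 1/(-31882 + ((65*(-136) + 64) + (295/138 - (-10 + 2*(-26))/12))) = 1/(-31882 + ((-8840 + 64) + (295/138 - (-10 - 52)/12))) = 1/(-31882 + (-8776 + (295/138 - 1/12*(-62)))) = 1/(-31882 + (-8776 + (295/138 + 31/6))) = 1/(-31882 + (-8776 + 168/23)) = 1/(-31882 - 201680/23) = 1/(-934966/23) = -23/934966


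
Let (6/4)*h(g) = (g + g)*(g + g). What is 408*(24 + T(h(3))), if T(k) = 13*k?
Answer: 137088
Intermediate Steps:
h(g) = 8*g²/3 (h(g) = 2*((g + g)*(g + g))/3 = 2*((2*g)*(2*g))/3 = 2*(4*g²)/3 = 8*g²/3)
408*(24 + T(h(3))) = 408*(24 + 13*((8/3)*3²)) = 408*(24 + 13*((8/3)*9)) = 408*(24 + 13*24) = 408*(24 + 312) = 408*336 = 137088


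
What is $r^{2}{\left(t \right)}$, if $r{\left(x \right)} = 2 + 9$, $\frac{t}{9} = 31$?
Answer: $121$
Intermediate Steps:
$t = 279$ ($t = 9 \cdot 31 = 279$)
$r{\left(x \right)} = 11$
$r^{2}{\left(t \right)} = 11^{2} = 121$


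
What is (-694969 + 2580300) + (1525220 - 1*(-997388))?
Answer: 4407939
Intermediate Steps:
(-694969 + 2580300) + (1525220 - 1*(-997388)) = 1885331 + (1525220 + 997388) = 1885331 + 2522608 = 4407939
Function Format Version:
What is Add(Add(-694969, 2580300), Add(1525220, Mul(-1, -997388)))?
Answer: 4407939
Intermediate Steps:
Add(Add(-694969, 2580300), Add(1525220, Mul(-1, -997388))) = Add(1885331, Add(1525220, 997388)) = Add(1885331, 2522608) = 4407939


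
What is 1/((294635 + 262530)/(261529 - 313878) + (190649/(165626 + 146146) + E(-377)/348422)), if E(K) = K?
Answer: -2843289443434308/28526323308635147 ≈ -0.099672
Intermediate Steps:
1/((294635 + 262530)/(261529 - 313878) + (190649/(165626 + 146146) + E(-377)/348422)) = 1/((294635 + 262530)/(261529 - 313878) + (190649/(165626 + 146146) - 377/348422)) = 1/(557165/(-52349) + (190649/311772 - 377*1/348422)) = 1/(557165*(-1/52349) + (190649*(1/311772) - 377/348422)) = 1/(-557165/52349 + (190649/311772 - 377/348422)) = 1/(-557165/52349 + 33154383917/54314111892) = 1/(-28526323308635147/2843289443434308) = -2843289443434308/28526323308635147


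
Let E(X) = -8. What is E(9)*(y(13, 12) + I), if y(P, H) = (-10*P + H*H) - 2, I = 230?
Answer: -1936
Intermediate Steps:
y(P, H) = -2 + H² - 10*P (y(P, H) = (-10*P + H²) - 2 = (H² - 10*P) - 2 = -2 + H² - 10*P)
E(9)*(y(13, 12) + I) = -8*((-2 + 12² - 10*13) + 230) = -8*((-2 + 144 - 130) + 230) = -8*(12 + 230) = -8*242 = -1936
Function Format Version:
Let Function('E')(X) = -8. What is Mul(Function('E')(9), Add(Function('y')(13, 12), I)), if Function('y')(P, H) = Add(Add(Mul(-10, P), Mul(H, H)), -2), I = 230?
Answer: -1936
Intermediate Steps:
Function('y')(P, H) = Add(-2, Pow(H, 2), Mul(-10, P)) (Function('y')(P, H) = Add(Add(Mul(-10, P), Pow(H, 2)), -2) = Add(Add(Pow(H, 2), Mul(-10, P)), -2) = Add(-2, Pow(H, 2), Mul(-10, P)))
Mul(Function('E')(9), Add(Function('y')(13, 12), I)) = Mul(-8, Add(Add(-2, Pow(12, 2), Mul(-10, 13)), 230)) = Mul(-8, Add(Add(-2, 144, -130), 230)) = Mul(-8, Add(12, 230)) = Mul(-8, 242) = -1936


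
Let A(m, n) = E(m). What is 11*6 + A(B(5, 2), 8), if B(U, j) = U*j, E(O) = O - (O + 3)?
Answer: 63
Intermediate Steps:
E(O) = -3 (E(O) = O - (3 + O) = O + (-3 - O) = -3)
A(m, n) = -3
11*6 + A(B(5, 2), 8) = 11*6 - 3 = 66 - 3 = 63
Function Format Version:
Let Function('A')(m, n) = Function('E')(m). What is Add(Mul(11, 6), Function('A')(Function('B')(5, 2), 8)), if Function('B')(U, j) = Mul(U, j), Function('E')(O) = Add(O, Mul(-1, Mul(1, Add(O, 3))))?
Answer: 63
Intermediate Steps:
Function('E')(O) = -3 (Function('E')(O) = Add(O, Mul(-1, Mul(1, Add(3, O)))) = Add(O, Mul(-1, Add(3, O))) = Add(O, Add(-3, Mul(-1, O))) = -3)
Function('A')(m, n) = -3
Add(Mul(11, 6), Function('A')(Function('B')(5, 2), 8)) = Add(Mul(11, 6), -3) = Add(66, -3) = 63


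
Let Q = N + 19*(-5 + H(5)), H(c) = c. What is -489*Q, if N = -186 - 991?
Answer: 575553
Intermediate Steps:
N = -1177
Q = -1177 (Q = -1177 + 19*(-5 + 5) = -1177 + 19*0 = -1177 + 0 = -1177)
-489*Q = -489*(-1177) = 575553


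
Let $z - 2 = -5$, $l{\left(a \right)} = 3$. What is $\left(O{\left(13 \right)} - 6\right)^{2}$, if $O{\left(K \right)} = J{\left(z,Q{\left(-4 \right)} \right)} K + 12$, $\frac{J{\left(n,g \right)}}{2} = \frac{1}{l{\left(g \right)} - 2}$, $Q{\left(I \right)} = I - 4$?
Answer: $1024$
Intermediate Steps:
$Q{\left(I \right)} = -4 + I$
$z = -3$ ($z = 2 - 5 = -3$)
$J{\left(n,g \right)} = 2$ ($J{\left(n,g \right)} = \frac{2}{3 - 2} = \frac{2}{1} = 2 \cdot 1 = 2$)
$O{\left(K \right)} = 12 + 2 K$ ($O{\left(K \right)} = 2 K + 12 = 12 + 2 K$)
$\left(O{\left(13 \right)} - 6\right)^{2} = \left(\left(12 + 2 \cdot 13\right) - 6\right)^{2} = \left(\left(12 + 26\right) - 6\right)^{2} = \left(38 - 6\right)^{2} = 32^{2} = 1024$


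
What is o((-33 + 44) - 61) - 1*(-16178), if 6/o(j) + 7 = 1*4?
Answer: 16176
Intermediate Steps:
o(j) = -2 (o(j) = 6/(-7 + 1*4) = 6/(-7 + 4) = 6/(-3) = 6*(-⅓) = -2)
o((-33 + 44) - 61) - 1*(-16178) = -2 - 1*(-16178) = -2 + 16178 = 16176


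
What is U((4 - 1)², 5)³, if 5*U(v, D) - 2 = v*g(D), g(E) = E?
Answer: 103823/125 ≈ 830.58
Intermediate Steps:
U(v, D) = ⅖ + D*v/5 (U(v, D) = ⅖ + (v*D)/5 = ⅖ + (D*v)/5 = ⅖ + D*v/5)
U((4 - 1)², 5)³ = (⅖ + (⅕)*5*(4 - 1)²)³ = (⅖ + (⅕)*5*3²)³ = (⅖ + (⅕)*5*9)³ = (⅖ + 9)³ = (47/5)³ = 103823/125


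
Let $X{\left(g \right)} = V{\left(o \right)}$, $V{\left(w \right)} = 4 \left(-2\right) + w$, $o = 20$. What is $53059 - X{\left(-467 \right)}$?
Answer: $53047$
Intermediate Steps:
$V{\left(w \right)} = -8 + w$
$X{\left(g \right)} = 12$ ($X{\left(g \right)} = -8 + 20 = 12$)
$53059 - X{\left(-467 \right)} = 53059 - 12 = 53047$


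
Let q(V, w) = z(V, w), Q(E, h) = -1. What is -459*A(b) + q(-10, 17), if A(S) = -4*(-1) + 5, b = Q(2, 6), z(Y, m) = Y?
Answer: -4141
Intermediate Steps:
b = -1
A(S) = 9 (A(S) = 4 + 5 = 9)
q(V, w) = V
-459*A(b) + q(-10, 17) = -459*9 - 10 = -4131 - 10 = -4141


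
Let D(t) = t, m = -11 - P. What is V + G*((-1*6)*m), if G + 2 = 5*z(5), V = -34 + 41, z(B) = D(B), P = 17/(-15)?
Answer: 6843/5 ≈ 1368.6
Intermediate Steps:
P = -17/15 (P = 17*(-1/15) = -17/15 ≈ -1.1333)
m = -148/15 (m = -11 - 1*(-17/15) = -11 + 17/15 = -148/15 ≈ -9.8667)
z(B) = B
V = 7
G = 23 (G = -2 + 5*5 = -2 + 25 = 23)
V + G*((-1*6)*m) = 7 + 23*(-1*6*(-148/15)) = 7 + 23*(-6*(-148/15)) = 7 + 23*(296/5) = 7 + 6808/5 = 6843/5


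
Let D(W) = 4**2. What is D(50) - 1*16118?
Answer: -16102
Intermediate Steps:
D(W) = 16
D(50) - 1*16118 = 16 - 1*16118 = 16 - 16118 = -16102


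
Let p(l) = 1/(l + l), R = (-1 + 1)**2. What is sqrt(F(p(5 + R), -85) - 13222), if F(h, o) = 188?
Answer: 7*I*sqrt(266) ≈ 114.17*I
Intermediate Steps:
R = 0 (R = 0**2 = 0)
p(l) = 1/(2*l)
sqrt(F(p(5 + R), -85) - 13222) = sqrt(188 - 13222) = sqrt(-13034) = 7*I*sqrt(266)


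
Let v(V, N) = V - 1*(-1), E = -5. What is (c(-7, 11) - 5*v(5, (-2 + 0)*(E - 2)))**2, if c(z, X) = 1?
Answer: 841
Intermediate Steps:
v(V, N) = 1 + V (v(V, N) = V + 1 = 1 + V)
(c(-7, 11) - 5*v(5, (-2 + 0)*(E - 2)))**2 = (1 - 5*(1 + 5))**2 = (1 - 5*6)**2 = (1 - 30)**2 = (-29)**2 = 841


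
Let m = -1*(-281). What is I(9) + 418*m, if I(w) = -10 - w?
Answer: 117439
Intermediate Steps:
m = 281
I(9) + 418*m = (-10 - 1*9) + 418*281 = (-10 - 9) + 117458 = -19 + 117458 = 117439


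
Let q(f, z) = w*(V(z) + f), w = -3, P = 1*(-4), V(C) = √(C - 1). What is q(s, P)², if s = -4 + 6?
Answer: -9 + 36*I*√5 ≈ -9.0 + 80.498*I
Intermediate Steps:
V(C) = √(-1 + C)
P = -4
s = 2
q(f, z) = -3*f - 3*√(-1 + z) (q(f, z) = -3*(√(-1 + z) + f) = -3*(f + √(-1 + z)) = -3*f - 3*√(-1 + z))
q(s, P)² = (-3*2 - 3*√(-1 - 4))² = (-6 - 3*I*√5)²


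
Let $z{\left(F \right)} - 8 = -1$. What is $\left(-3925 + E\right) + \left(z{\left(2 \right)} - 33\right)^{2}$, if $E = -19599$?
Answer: $-22848$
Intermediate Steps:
$z{\left(F \right)} = 7$ ($z{\left(F \right)} = 8 - 1 = 7$)
$\left(-3925 + E\right) + \left(z{\left(2 \right)} - 33\right)^{2} = \left(-3925 - 19599\right) + \left(7 - 33\right)^{2} = -23524 + \left(-26\right)^{2} = -23524 + 676 = -22848$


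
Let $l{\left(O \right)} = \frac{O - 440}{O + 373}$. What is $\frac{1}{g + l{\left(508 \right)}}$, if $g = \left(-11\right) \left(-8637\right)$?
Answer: $\frac{881}{83701235} \approx 1.0526 \cdot 10^{-5}$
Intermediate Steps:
$l{\left(O \right)} = \frac{-440 + O}{373 + O}$
$g = 95007$
$\frac{1}{g + l{\left(508 \right)}} = \frac{1}{95007 + \frac{-440 + 508}{373 + 508}} = \frac{1}{95007 + \frac{1}{881} \cdot 68} = \frac{1}{95007 + \frac{68}{881}} = \frac{1}{\frac{83701235}{881}} = \frac{881}{83701235}$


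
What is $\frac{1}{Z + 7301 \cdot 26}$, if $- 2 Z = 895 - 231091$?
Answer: $\frac{1}{304924} \approx 3.2795 \cdot 10^{-6}$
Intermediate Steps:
$Z = 115098$ ($Z = - \frac{895 - 231091}{2} = \left(- \frac{1}{2}\right) \left(-230196\right) = 115098$)
$\frac{1}{Z + 7301 \cdot 26} = \frac{1}{115098 + 7301 \cdot 26} = \frac{1}{115098 + 189826} = \frac{1}{304924}$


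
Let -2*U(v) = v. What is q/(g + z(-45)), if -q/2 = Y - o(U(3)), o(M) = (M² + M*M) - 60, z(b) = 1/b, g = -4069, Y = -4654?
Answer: -413865/183106 ≈ -2.2602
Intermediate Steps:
U(v) = -v/2
o(M) = -60 + 2*M² (o(M) = (M² + M²) - 60 = 2*M² - 60 = -60 + 2*M²)
q = 9197 (q = -2*(-4654 - (-60 + 2*(-½*3)²)) = -2*(-4654 - (-60 + 2*(-3/2)²)) = -2*(-4654 - (-60 + 2*(9/4))) = -2*(-4654 - (-60 + 9/2)) = -2*(-4654 - 1*(-111/2)) = -2*(-4654 + 111/2) = -2*(-9197/2) = 9197)
q/(g + z(-45)) = 9197/(-4069 + 1/(-45)) = 9197/(-4069 - 1/45) = 9197/(-183106/45) = 9197*(-45/183106) = -413865/183106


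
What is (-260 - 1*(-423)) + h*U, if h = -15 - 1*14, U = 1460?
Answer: -42177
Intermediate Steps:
h = -29 (h = -15 - 14 = -29)
(-260 - 1*(-423)) + h*U = (-260 - 1*(-423)) - 29*1460 = (-260 + 423) - 42340 = 163 - 42340 = -42177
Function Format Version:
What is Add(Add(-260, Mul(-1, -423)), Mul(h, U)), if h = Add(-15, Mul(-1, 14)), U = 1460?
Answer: -42177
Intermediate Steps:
h = -29 (h = Add(-15, -14) = -29)
Add(Add(-260, Mul(-1, -423)), Mul(h, U)) = Add(Add(-260, Mul(-1, -423)), Mul(-29, 1460)) = Add(Add(-260, 423), -42340) = Add(163, -42340) = -42177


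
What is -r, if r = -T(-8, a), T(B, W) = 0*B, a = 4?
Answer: 0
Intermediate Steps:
T(B, W) = 0
r = 0 (r = -1*0 = 0)
-r = -1*0 = 0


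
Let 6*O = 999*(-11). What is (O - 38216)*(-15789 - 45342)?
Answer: 4896287445/2 ≈ 2.4481e+9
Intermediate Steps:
O = -3663/2 (O = (999*(-11))/6 = (⅙)*(-10989) = -3663/2 ≈ -1831.5)
(O - 38216)*(-15789 - 45342) = (-3663/2 - 38216)*(-15789 - 45342) = -80095/2*(-61131) = 4896287445/2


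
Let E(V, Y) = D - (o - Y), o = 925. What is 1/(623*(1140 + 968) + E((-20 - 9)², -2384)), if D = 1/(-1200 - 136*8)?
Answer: 2288/2997222799 ≈ 7.6337e-7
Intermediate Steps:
D = -1/2288 (D = 1/(-1200 - 1088) = 1/(-2288) = -1/2288 ≈ -0.00043706)
E(V, Y) = -2116401/2288 + Y (E(V, Y) = -1/2288 - (925 - Y) = -1/2288 + (-925 + Y) = -2116401/2288 + Y)
1/(623*(1140 + 968) + E((-20 - 9)², -2384)) = 1/(623*(1140 + 968) + (-2116401/2288 - 2384)) = 1/(623*2108 - 7570993/2288) = 1/(1313284 - 7570993/2288) = 1/(2997222799/2288) = 2288/2997222799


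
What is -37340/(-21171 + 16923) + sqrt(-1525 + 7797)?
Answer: 9335/1062 + 56*sqrt(2) ≈ 87.986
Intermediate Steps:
-37340/(-21171 + 16923) + sqrt(-1525 + 7797) = -37340/(-4248) + sqrt(6272) = -37340*(-1/4248) + 56*sqrt(2) = 9335/1062 + 56*sqrt(2)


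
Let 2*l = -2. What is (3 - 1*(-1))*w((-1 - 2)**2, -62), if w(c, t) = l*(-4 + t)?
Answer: 264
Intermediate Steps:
l = -1 (l = (1/2)*(-2) = -1)
w(c, t) = 4 - t (w(c, t) = -(-4 + t) = 4 - t)
(3 - 1*(-1))*w((-1 - 2)**2, -62) = (3 - 1*(-1))*(4 - 1*(-62)) = (3 + 1)*(4 + 62) = 4*66 = 264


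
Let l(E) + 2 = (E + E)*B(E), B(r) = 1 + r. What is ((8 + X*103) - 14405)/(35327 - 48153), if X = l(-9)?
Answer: -229/12826 ≈ -0.017854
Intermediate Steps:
l(E) = -2 + 2*E*(1 + E) (l(E) = -2 + (E + E)*(1 + E) = -2 + (2*E)*(1 + E) = -2 + 2*E*(1 + E))
X = 142 (X = -2 + 2*(-9)*(1 - 9) = -2 + 2*(-9)*(-8) = -2 + 144 = 142)
((8 + X*103) - 14405)/(35327 - 48153) = ((8 + 142*103) - 14405)/(35327 - 48153) = ((8 + 14626) - 14405)/(-12826) = (14634 - 14405)*(-1/12826) = 229*(-1/12826) = -229/12826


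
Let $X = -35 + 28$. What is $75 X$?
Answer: $-525$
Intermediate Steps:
$X = -7$
$75 X = 75 \left(-7\right) = -525$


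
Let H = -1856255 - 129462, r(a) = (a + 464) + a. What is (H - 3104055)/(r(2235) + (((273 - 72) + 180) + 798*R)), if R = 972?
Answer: -5089772/780971 ≈ -6.5172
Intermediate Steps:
r(a) = 464 + 2*a (r(a) = (464 + a) + a = 464 + 2*a)
H = -1985717
(H - 3104055)/(r(2235) + (((273 - 72) + 180) + 798*R)) = (-1985717 - 3104055)/((464 + 2*2235) + (((273 - 72) + 180) + 798*972)) = -5089772/((464 + 4470) + ((201 + 180) + 775656)) = -5089772/(4934 + (381 + 775656)) = -5089772/(4934 + 776037) = -5089772/780971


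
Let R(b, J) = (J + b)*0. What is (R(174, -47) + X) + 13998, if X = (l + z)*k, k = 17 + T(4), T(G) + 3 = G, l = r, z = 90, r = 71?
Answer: 16896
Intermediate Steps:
l = 71
T(G) = -3 + G
k = 18 (k = 17 + (-3 + 4) = 17 + 1 = 18)
X = 2898 (X = (71 + 90)*18 = 161*18 = 2898)
R(b, J) = 0
(R(174, -47) + X) + 13998 = (0 + 2898) + 13998 = 2898 + 13998 = 16896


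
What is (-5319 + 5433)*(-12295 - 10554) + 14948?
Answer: -2589838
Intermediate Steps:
(-5319 + 5433)*(-12295 - 10554) + 14948 = 114*(-22849) + 14948 = -2604786 + 14948 = -2589838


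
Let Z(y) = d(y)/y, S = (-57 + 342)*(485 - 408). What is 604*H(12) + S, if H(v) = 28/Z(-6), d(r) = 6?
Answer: 5033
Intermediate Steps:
S = 21945 (S = 285*77 = 21945)
Z(y) = 6/y
H(v) = -28 (H(v) = 28/((6/(-6))) = 28/((6*(-⅙))) = 28/(-1) = 28*(-1) = -28)
604*H(12) + S = 604*(-28) + 21945 = -16912 + 21945 = 5033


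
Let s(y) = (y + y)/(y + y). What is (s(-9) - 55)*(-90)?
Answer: 4860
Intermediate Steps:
s(y) = 1 (s(y) = (2*y)/((2*y)) = (2*y)*(1/(2*y)) = 1)
(s(-9) - 55)*(-90) = (1 - 55)*(-90) = -54*(-90) = 4860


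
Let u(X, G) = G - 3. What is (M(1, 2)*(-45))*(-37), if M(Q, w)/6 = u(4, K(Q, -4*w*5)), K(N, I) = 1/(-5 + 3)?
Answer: -34965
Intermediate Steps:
K(N, I) = -½ (K(N, I) = 1/(-2) = -½)
u(X, G) = -3 + G
M(Q, w) = -21 (M(Q, w) = 6*(-3 - ½) = 6*(-7/2) = -21)
(M(1, 2)*(-45))*(-37) = -21*(-45)*(-37) = 945*(-37) = -34965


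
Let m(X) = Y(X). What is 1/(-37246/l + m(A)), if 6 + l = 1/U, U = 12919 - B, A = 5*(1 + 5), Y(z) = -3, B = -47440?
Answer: 32923/204276805 ≈ 0.00016117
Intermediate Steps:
A = 30 (A = 5*6 = 30)
m(X) = -3
U = 60359 (U = 12919 - 1*(-47440) = 12919 + 47440 = 60359)
l = -362153/60359 (l = -6 + 1/60359 = -362153/60359 ≈ -6.0000)
1/(-37246/l + m(A)) = 1/(-37246/(-362153/60359) - 3) = 1/(-37246*(-60359/362153) - 3) = 1/(204375574/32923 - 3) = 1/(204276805/32923) = 32923/204276805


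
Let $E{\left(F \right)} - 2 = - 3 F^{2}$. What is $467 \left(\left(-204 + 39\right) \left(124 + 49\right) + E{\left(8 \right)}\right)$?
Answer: $-13419245$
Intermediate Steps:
$E{\left(F \right)} = 2 - 3 F^{2}$
$467 \left(\left(-204 + 39\right) \left(124 + 49\right) + E{\left(8 \right)}\right) = 467 \left(\left(-204 + 39\right) \left(124 + 49\right) + \left(2 - 3 \cdot 8^{2}\right)\right) = 467 \left(\left(-165\right) 173 + \left(2 - 192\right)\right) = 467 \left(-28545 + \left(2 - 192\right)\right) = 467 \left(-28545 - 190\right) = 467 \left(-28735\right) = -13419245$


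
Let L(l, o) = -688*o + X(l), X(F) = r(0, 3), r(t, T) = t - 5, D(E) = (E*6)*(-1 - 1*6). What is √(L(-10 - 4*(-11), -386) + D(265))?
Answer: √254433 ≈ 504.41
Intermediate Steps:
D(E) = -42*E (D(E) = (6*E)*(-1 - 6) = (6*E)*(-7) = -42*E)
r(t, T) = -5 + t
X(F) = -5 (X(F) = -5 + 0 = -5)
L(l, o) = -5 - 688*o (L(l, o) = -688*o - 5 = -5 - 688*o)
√(L(-10 - 4*(-11), -386) + D(265)) = √((-5 - 688*(-386)) - 42*265) = √((-5 + 265568) - 11130) = √(265563 - 11130) = √254433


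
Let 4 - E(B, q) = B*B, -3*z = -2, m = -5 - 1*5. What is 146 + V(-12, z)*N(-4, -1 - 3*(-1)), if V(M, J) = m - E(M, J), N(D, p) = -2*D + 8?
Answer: 2226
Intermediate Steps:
m = -10 (m = -5 - 5 = -10)
z = ⅔ (z = -⅓*(-2) = ⅔ ≈ 0.66667)
E(B, q) = 4 - B² (E(B, q) = 4 - B*B = 4 - B²)
N(D, p) = 8 - 2*D
V(M, J) = -14 + M² (V(M, J) = -10 - (4 - M²) = -10 + (-4 + M²) = -14 + M²)
146 + V(-12, z)*N(-4, -1 - 3*(-1)) = 146 + (-14 + (-12)²)*(8 - 2*(-4)) = 146 + (-14 + 144)*(8 + 8) = 146 + 130*16 = 146 + 2080 = 2226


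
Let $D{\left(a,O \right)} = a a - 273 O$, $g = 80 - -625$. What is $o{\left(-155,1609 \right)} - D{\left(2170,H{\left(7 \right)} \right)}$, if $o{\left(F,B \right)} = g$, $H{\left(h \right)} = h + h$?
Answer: $-4704373$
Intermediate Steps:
$H{\left(h \right)} = 2 h$
$g = 705$ ($g = 80 + 625 = 705$)
$D{\left(a,O \right)} = a^{2} - 273 O$
$o{\left(F,B \right)} = 705$
$o{\left(-155,1609 \right)} - D{\left(2170,H{\left(7 \right)} \right)} = 705 - \left(2170^{2} - 273 \cdot 2 \cdot 7\right) = 705 - \left(4708900 - 3822\right) = 705 - 4705078 = -4704373$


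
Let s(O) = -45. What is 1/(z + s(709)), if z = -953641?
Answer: -1/953686 ≈ -1.0486e-6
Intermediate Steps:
1/(z + s(709)) = 1/(-953641 - 45) = 1/(-953686) = -1/953686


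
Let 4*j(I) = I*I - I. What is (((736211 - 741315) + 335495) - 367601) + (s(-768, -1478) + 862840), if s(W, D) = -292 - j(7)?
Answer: 1650655/2 ≈ 8.2533e+5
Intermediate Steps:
j(I) = -I/4 + I²/4 (j(I) = (I*I - I)/4 = (I² - I)/4 = -I/4 + I²/4)
s(W, D) = -605/2 (s(W, D) = -292 - 7*(-1 + 7)/4 = -292 - 7*6/4 = -292 - 1*21/2 = -292 - 21/2 = -605/2)
(((736211 - 741315) + 335495) - 367601) + (s(-768, -1478) + 862840) = (((736211 - 741315) + 335495) - 367601) + (-605/2 + 862840) = ((-5104 + 335495) - 367601) + 1725075/2 = (330391 - 367601) + 1725075/2 = -37210 + 1725075/2 = 1650655/2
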